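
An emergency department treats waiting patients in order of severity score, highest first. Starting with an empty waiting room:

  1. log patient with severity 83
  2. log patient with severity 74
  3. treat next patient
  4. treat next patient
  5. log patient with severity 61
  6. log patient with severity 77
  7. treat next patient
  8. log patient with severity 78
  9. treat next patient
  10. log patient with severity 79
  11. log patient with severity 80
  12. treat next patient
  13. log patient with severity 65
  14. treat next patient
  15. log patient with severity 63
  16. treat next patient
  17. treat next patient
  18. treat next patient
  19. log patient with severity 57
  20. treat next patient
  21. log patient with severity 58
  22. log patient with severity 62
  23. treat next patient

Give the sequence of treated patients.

insert 83 → {83}
insert 74 → {83, 74}
treat next patient → 83; now {74}
treat next patient → 74; now {}
insert 61 → {61}
insert 77 → {77, 61}
treat next patient → 77; now {61}
insert 78 → {78, 61}
treat next patient → 78; now {61}
insert 79 → {79, 61}
insert 80 → {80, 79, 61}
treat next patient → 80; now {79, 61}
insert 65 → {79, 65, 61}
treat next patient → 79; now {65, 61}
insert 63 → {65, 63, 61}
treat next patient → 65; now {63, 61}
treat next patient → 63; now {61}
treat next patient → 61; now {}
insert 57 → {57}
treat next patient → 57; now {}
insert 58 → {58}
insert 62 → {62, 58}
treat next patient → 62; now {58}

[83, 74, 77, 78, 80, 79, 65, 63, 61, 57, 62]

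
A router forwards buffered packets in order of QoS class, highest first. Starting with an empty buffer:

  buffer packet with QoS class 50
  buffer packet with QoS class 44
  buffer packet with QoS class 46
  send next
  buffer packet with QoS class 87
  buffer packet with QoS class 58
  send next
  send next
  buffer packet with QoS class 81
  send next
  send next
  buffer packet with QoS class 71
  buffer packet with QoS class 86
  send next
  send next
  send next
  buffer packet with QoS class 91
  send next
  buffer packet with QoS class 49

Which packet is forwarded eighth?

insert 50 → {50}
insert 44 → {50, 44}
insert 46 → {50, 46, 44}
send next → 50; now {46, 44}
insert 87 → {87, 46, 44}
insert 58 → {87, 58, 46, 44}
send next → 87; now {58, 46, 44}
send next → 58; now {46, 44}
insert 81 → {81, 46, 44}
send next → 81; now {46, 44}
send next → 46; now {44}
insert 71 → {71, 44}
insert 86 → {86, 71, 44}
send next → 86; now {71, 44}
send next → 71; now {44}
send next → 44; now {}
insert 91 → {91}
send next → 91; now {}
insert 49 → {49}

44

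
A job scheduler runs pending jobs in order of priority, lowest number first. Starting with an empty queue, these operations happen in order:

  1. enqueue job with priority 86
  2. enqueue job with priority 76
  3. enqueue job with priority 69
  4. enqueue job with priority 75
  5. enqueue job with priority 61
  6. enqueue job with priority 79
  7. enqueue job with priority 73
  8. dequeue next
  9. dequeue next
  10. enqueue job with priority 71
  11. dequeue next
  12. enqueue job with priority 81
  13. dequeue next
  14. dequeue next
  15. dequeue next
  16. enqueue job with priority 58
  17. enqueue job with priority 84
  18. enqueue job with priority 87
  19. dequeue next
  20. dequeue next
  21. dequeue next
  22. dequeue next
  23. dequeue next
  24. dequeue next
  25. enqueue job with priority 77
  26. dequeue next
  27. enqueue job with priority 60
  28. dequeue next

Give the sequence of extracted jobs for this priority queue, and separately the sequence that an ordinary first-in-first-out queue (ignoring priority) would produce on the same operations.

insert 86 → {86}
insert 76 → {76, 86}
insert 69 → {69, 76, 86}
insert 75 → {69, 75, 76, 86}
insert 61 → {61, 69, 75, 76, 86}
insert 79 → {61, 69, 75, 76, 79, 86}
insert 73 → {61, 69, 73, 75, 76, 79, 86}
dequeue next → 61; now {69, 73, 75, 76, 79, 86}
dequeue next → 69; now {73, 75, 76, 79, 86}
insert 71 → {71, 73, 75, 76, 79, 86}
dequeue next → 71; now {73, 75, 76, 79, 86}
insert 81 → {73, 75, 76, 79, 81, 86}
dequeue next → 73; now {75, 76, 79, 81, 86}
dequeue next → 75; now {76, 79, 81, 86}
dequeue next → 76; now {79, 81, 86}
insert 58 → {58, 79, 81, 86}
insert 84 → {58, 79, 81, 84, 86}
insert 87 → {58, 79, 81, 84, 86, 87}
dequeue next → 58; now {79, 81, 84, 86, 87}
dequeue next → 79; now {81, 84, 86, 87}
dequeue next → 81; now {84, 86, 87}
dequeue next → 84; now {86, 87}
dequeue next → 86; now {87}
dequeue next → 87; now {}
insert 77 → {77}
dequeue next → 77; now {}
insert 60 → {60}
dequeue next → 60; now {}

priority queue: 61, 69, 71, 73, 75, 76, 58, 79, 81, 84, 86, 87, 77, 60; FIFO queue: [86, 76, 69, 75, 61, 79, 73, 71, 81, 58, 84, 87, 77, 60]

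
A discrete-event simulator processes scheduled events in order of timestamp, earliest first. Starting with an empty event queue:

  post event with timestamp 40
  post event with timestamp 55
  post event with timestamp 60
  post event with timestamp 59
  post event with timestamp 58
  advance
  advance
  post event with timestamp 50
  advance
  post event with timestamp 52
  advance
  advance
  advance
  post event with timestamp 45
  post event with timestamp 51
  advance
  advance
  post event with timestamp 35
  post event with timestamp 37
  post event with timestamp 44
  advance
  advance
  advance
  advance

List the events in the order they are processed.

40 → 55 → 50 → 52 → 58 → 59 → 45 → 51 → 35 → 37 → 44 → 60

insert 40 → {40}
insert 55 → {40, 55}
insert 60 → {40, 55, 60}
insert 59 → {40, 55, 59, 60}
insert 58 → {40, 55, 58, 59, 60}
advance → 40; now {55, 58, 59, 60}
advance → 55; now {58, 59, 60}
insert 50 → {50, 58, 59, 60}
advance → 50; now {58, 59, 60}
insert 52 → {52, 58, 59, 60}
advance → 52; now {58, 59, 60}
advance → 58; now {59, 60}
advance → 59; now {60}
insert 45 → {45, 60}
insert 51 → {45, 51, 60}
advance → 45; now {51, 60}
advance → 51; now {60}
insert 35 → {35, 60}
insert 37 → {35, 37, 60}
insert 44 → {35, 37, 44, 60}
advance → 35; now {37, 44, 60}
advance → 37; now {44, 60}
advance → 44; now {60}
advance → 60; now {}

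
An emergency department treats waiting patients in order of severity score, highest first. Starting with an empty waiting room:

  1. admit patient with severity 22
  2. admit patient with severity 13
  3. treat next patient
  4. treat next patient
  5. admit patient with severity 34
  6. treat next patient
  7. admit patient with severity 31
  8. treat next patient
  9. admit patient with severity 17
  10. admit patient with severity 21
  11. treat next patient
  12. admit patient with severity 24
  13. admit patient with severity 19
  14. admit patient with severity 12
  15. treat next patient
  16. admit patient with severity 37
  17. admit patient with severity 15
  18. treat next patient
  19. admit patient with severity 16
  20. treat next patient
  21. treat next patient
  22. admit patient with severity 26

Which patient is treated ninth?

insert 22 → {22}
insert 13 → {22, 13}
treat next patient → 22; now {13}
treat next patient → 13; now {}
insert 34 → {34}
treat next patient → 34; now {}
insert 31 → {31}
treat next patient → 31; now {}
insert 17 → {17}
insert 21 → {21, 17}
treat next patient → 21; now {17}
insert 24 → {24, 17}
insert 19 → {24, 19, 17}
insert 12 → {24, 19, 17, 12}
treat next patient → 24; now {19, 17, 12}
insert 37 → {37, 19, 17, 12}
insert 15 → {37, 19, 17, 15, 12}
treat next patient → 37; now {19, 17, 15, 12}
insert 16 → {19, 17, 16, 15, 12}
treat next patient → 19; now {17, 16, 15, 12}
treat next patient → 17; now {16, 15, 12}
insert 26 → {26, 16, 15, 12}

17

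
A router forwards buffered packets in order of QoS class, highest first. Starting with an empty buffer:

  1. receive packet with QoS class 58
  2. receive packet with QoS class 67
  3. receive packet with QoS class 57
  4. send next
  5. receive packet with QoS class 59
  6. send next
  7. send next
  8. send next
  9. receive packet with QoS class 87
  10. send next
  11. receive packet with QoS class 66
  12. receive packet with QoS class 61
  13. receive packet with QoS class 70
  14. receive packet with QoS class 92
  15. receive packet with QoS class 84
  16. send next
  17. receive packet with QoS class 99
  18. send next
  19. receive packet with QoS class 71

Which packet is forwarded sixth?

insert 58 → {58}
insert 67 → {67, 58}
insert 57 → {67, 58, 57}
send next → 67; now {58, 57}
insert 59 → {59, 58, 57}
send next → 59; now {58, 57}
send next → 58; now {57}
send next → 57; now {}
insert 87 → {87}
send next → 87; now {}
insert 66 → {66}
insert 61 → {66, 61}
insert 70 → {70, 66, 61}
insert 92 → {92, 70, 66, 61}
insert 84 → {92, 84, 70, 66, 61}
send next → 92; now {84, 70, 66, 61}
insert 99 → {99, 84, 70, 66, 61}
send next → 99; now {84, 70, 66, 61}
insert 71 → {84, 71, 70, 66, 61}

92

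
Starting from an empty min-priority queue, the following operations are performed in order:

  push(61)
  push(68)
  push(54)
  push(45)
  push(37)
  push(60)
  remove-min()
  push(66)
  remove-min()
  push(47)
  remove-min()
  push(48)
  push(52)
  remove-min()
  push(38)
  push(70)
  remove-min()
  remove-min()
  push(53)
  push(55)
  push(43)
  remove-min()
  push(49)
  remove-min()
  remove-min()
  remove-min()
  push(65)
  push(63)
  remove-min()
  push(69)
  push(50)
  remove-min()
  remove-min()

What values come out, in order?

insert 61 → {61}
insert 68 → {61, 68}
insert 54 → {54, 61, 68}
insert 45 → {45, 54, 61, 68}
insert 37 → {37, 45, 54, 61, 68}
insert 60 → {37, 45, 54, 60, 61, 68}
remove-min → 37; now {45, 54, 60, 61, 68}
insert 66 → {45, 54, 60, 61, 66, 68}
remove-min → 45; now {54, 60, 61, 66, 68}
insert 47 → {47, 54, 60, 61, 66, 68}
remove-min → 47; now {54, 60, 61, 66, 68}
insert 48 → {48, 54, 60, 61, 66, 68}
insert 52 → {48, 52, 54, 60, 61, 66, 68}
remove-min → 48; now {52, 54, 60, 61, 66, 68}
insert 38 → {38, 52, 54, 60, 61, 66, 68}
insert 70 → {38, 52, 54, 60, 61, 66, 68, 70}
remove-min → 38; now {52, 54, 60, 61, 66, 68, 70}
remove-min → 52; now {54, 60, 61, 66, 68, 70}
insert 53 → {53, 54, 60, 61, 66, 68, 70}
insert 55 → {53, 54, 55, 60, 61, 66, 68, 70}
insert 43 → {43, 53, 54, 55, 60, 61, 66, 68, 70}
remove-min → 43; now {53, 54, 55, 60, 61, 66, 68, 70}
insert 49 → {49, 53, 54, 55, 60, 61, 66, 68, 70}
remove-min → 49; now {53, 54, 55, 60, 61, 66, 68, 70}
remove-min → 53; now {54, 55, 60, 61, 66, 68, 70}
remove-min → 54; now {55, 60, 61, 66, 68, 70}
insert 65 → {55, 60, 61, 65, 66, 68, 70}
insert 63 → {55, 60, 61, 63, 65, 66, 68, 70}
remove-min → 55; now {60, 61, 63, 65, 66, 68, 70}
insert 69 → {60, 61, 63, 65, 66, 68, 69, 70}
insert 50 → {50, 60, 61, 63, 65, 66, 68, 69, 70}
remove-min → 50; now {60, 61, 63, 65, 66, 68, 69, 70}
remove-min → 60; now {61, 63, 65, 66, 68, 69, 70}

37 → 45 → 47 → 48 → 38 → 52 → 43 → 49 → 53 → 54 → 55 → 50 → 60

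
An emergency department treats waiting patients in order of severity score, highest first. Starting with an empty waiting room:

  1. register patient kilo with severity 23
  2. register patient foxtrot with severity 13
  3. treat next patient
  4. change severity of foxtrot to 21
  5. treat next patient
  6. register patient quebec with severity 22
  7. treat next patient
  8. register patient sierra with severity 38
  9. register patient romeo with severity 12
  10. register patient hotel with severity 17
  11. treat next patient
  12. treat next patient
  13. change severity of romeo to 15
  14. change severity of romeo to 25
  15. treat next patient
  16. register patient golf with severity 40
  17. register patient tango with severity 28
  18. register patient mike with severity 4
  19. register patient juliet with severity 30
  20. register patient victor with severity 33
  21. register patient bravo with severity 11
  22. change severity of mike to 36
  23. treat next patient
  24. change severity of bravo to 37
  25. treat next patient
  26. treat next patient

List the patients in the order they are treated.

add kilo (severity 23) → {kilo:23}
add foxtrot (severity 13) → {kilo:23, foxtrot:13}
treat next patient → kilo; now {foxtrot:13}
update foxtrot to severity 21 → {foxtrot:21}
treat next patient → foxtrot; now {}
add quebec (severity 22) → {quebec:22}
treat next patient → quebec; now {}
add sierra (severity 38) → {sierra:38}
add romeo (severity 12) → {sierra:38, romeo:12}
add hotel (severity 17) → {sierra:38, hotel:17, romeo:12}
treat next patient → sierra; now {hotel:17, romeo:12}
treat next patient → hotel; now {romeo:12}
update romeo to severity 15 → {romeo:15}
update romeo to severity 25 → {romeo:25}
treat next patient → romeo; now {}
add golf (severity 40) → {golf:40}
add tango (severity 28) → {golf:40, tango:28}
add mike (severity 4) → {golf:40, tango:28, mike:4}
add juliet (severity 30) → {golf:40, juliet:30, tango:28, mike:4}
add victor (severity 33) → {golf:40, victor:33, juliet:30, tango:28, mike:4}
add bravo (severity 11) → {golf:40, victor:33, juliet:30, tango:28, bravo:11, mike:4}
update mike to severity 36 → {golf:40, mike:36, victor:33, juliet:30, tango:28, bravo:11}
treat next patient → golf; now {mike:36, victor:33, juliet:30, tango:28, bravo:11}
update bravo to severity 37 → {bravo:37, mike:36, victor:33, juliet:30, tango:28}
treat next patient → bravo; now {mike:36, victor:33, juliet:30, tango:28}
treat next patient → mike; now {victor:33, juliet:30, tango:28}

kilo, foxtrot, quebec, sierra, hotel, romeo, golf, bravo, mike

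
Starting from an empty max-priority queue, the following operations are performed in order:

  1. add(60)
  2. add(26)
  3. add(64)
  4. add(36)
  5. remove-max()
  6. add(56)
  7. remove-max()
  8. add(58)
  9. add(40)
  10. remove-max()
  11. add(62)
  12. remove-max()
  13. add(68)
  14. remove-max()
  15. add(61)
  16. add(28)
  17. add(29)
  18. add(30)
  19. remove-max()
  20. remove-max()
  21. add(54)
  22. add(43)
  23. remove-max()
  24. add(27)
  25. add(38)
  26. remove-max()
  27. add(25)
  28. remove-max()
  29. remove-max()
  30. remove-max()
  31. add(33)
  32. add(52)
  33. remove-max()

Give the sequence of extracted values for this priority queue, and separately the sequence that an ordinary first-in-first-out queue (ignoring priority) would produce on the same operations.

priority queue: 64 → 60 → 58 → 62 → 68 → 61 → 56 → 54 → 43 → 40 → 38 → 36 → 52; FIFO queue: 60, 26, 64, 36, 56, 58, 40, 62, 68, 61, 28, 29, 30

insert 60 → {60}
insert 26 → {60, 26}
insert 64 → {64, 60, 26}
insert 36 → {64, 60, 36, 26}
remove-max → 64; now {60, 36, 26}
insert 56 → {60, 56, 36, 26}
remove-max → 60; now {56, 36, 26}
insert 58 → {58, 56, 36, 26}
insert 40 → {58, 56, 40, 36, 26}
remove-max → 58; now {56, 40, 36, 26}
insert 62 → {62, 56, 40, 36, 26}
remove-max → 62; now {56, 40, 36, 26}
insert 68 → {68, 56, 40, 36, 26}
remove-max → 68; now {56, 40, 36, 26}
insert 61 → {61, 56, 40, 36, 26}
insert 28 → {61, 56, 40, 36, 28, 26}
insert 29 → {61, 56, 40, 36, 29, 28, 26}
insert 30 → {61, 56, 40, 36, 30, 29, 28, 26}
remove-max → 61; now {56, 40, 36, 30, 29, 28, 26}
remove-max → 56; now {40, 36, 30, 29, 28, 26}
insert 54 → {54, 40, 36, 30, 29, 28, 26}
insert 43 → {54, 43, 40, 36, 30, 29, 28, 26}
remove-max → 54; now {43, 40, 36, 30, 29, 28, 26}
insert 27 → {43, 40, 36, 30, 29, 28, 27, 26}
insert 38 → {43, 40, 38, 36, 30, 29, 28, 27, 26}
remove-max → 43; now {40, 38, 36, 30, 29, 28, 27, 26}
insert 25 → {40, 38, 36, 30, 29, 28, 27, 26, 25}
remove-max → 40; now {38, 36, 30, 29, 28, 27, 26, 25}
remove-max → 38; now {36, 30, 29, 28, 27, 26, 25}
remove-max → 36; now {30, 29, 28, 27, 26, 25}
insert 33 → {33, 30, 29, 28, 27, 26, 25}
insert 52 → {52, 33, 30, 29, 28, 27, 26, 25}
remove-max → 52; now {33, 30, 29, 28, 27, 26, 25}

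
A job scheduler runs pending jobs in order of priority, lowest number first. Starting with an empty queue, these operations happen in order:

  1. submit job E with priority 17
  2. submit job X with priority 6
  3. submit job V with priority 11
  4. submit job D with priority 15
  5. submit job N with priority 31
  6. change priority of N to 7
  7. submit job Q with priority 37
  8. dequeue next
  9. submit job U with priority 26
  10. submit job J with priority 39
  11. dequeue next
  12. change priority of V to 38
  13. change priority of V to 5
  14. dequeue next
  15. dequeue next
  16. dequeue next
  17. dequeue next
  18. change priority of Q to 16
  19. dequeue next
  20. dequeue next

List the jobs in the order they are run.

X, N, V, D, E, U, Q, J

add E (priority 17) → {E:17}
add X (priority 6) → {X:6, E:17}
add V (priority 11) → {X:6, V:11, E:17}
add D (priority 15) → {X:6, V:11, D:15, E:17}
add N (priority 31) → {X:6, V:11, D:15, E:17, N:31}
update N to priority 7 → {X:6, N:7, V:11, D:15, E:17}
add Q (priority 37) → {X:6, N:7, V:11, D:15, E:17, Q:37}
dequeue next → X; now {N:7, V:11, D:15, E:17, Q:37}
add U (priority 26) → {N:7, V:11, D:15, E:17, U:26, Q:37}
add J (priority 39) → {N:7, V:11, D:15, E:17, U:26, Q:37, J:39}
dequeue next → N; now {V:11, D:15, E:17, U:26, Q:37, J:39}
update V to priority 38 → {D:15, E:17, U:26, Q:37, V:38, J:39}
update V to priority 5 → {V:5, D:15, E:17, U:26, Q:37, J:39}
dequeue next → V; now {D:15, E:17, U:26, Q:37, J:39}
dequeue next → D; now {E:17, U:26, Q:37, J:39}
dequeue next → E; now {U:26, Q:37, J:39}
dequeue next → U; now {Q:37, J:39}
update Q to priority 16 → {Q:16, J:39}
dequeue next → Q; now {J:39}
dequeue next → J; now {}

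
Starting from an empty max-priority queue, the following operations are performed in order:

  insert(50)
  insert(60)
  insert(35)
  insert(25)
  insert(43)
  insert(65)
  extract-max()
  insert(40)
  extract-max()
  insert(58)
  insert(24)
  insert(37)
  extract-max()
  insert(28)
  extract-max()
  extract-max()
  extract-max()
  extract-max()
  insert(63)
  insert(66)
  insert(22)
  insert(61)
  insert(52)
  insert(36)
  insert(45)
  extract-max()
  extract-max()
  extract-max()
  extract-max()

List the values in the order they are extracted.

insert 50 → {50}
insert 60 → {60, 50}
insert 35 → {60, 50, 35}
insert 25 → {60, 50, 35, 25}
insert 43 → {60, 50, 43, 35, 25}
insert 65 → {65, 60, 50, 43, 35, 25}
extract-max → 65; now {60, 50, 43, 35, 25}
insert 40 → {60, 50, 43, 40, 35, 25}
extract-max → 60; now {50, 43, 40, 35, 25}
insert 58 → {58, 50, 43, 40, 35, 25}
insert 24 → {58, 50, 43, 40, 35, 25, 24}
insert 37 → {58, 50, 43, 40, 37, 35, 25, 24}
extract-max → 58; now {50, 43, 40, 37, 35, 25, 24}
insert 28 → {50, 43, 40, 37, 35, 28, 25, 24}
extract-max → 50; now {43, 40, 37, 35, 28, 25, 24}
extract-max → 43; now {40, 37, 35, 28, 25, 24}
extract-max → 40; now {37, 35, 28, 25, 24}
extract-max → 37; now {35, 28, 25, 24}
insert 63 → {63, 35, 28, 25, 24}
insert 66 → {66, 63, 35, 28, 25, 24}
insert 22 → {66, 63, 35, 28, 25, 24, 22}
insert 61 → {66, 63, 61, 35, 28, 25, 24, 22}
insert 52 → {66, 63, 61, 52, 35, 28, 25, 24, 22}
insert 36 → {66, 63, 61, 52, 36, 35, 28, 25, 24, 22}
insert 45 → {66, 63, 61, 52, 45, 36, 35, 28, 25, 24, 22}
extract-max → 66; now {63, 61, 52, 45, 36, 35, 28, 25, 24, 22}
extract-max → 63; now {61, 52, 45, 36, 35, 28, 25, 24, 22}
extract-max → 61; now {52, 45, 36, 35, 28, 25, 24, 22}
extract-max → 52; now {45, 36, 35, 28, 25, 24, 22}

65, 60, 58, 50, 43, 40, 37, 66, 63, 61, 52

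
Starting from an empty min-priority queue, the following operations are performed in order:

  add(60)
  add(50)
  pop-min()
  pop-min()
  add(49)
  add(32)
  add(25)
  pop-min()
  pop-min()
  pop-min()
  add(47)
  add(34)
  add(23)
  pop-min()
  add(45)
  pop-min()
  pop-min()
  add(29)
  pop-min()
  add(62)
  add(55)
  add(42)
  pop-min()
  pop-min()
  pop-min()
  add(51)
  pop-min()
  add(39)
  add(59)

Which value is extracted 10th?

insert 60 → {60}
insert 50 → {50, 60}
pop-min → 50; now {60}
pop-min → 60; now {}
insert 49 → {49}
insert 32 → {32, 49}
insert 25 → {25, 32, 49}
pop-min → 25; now {32, 49}
pop-min → 32; now {49}
pop-min → 49; now {}
insert 47 → {47}
insert 34 → {34, 47}
insert 23 → {23, 34, 47}
pop-min → 23; now {34, 47}
insert 45 → {34, 45, 47}
pop-min → 34; now {45, 47}
pop-min → 45; now {47}
insert 29 → {29, 47}
pop-min → 29; now {47}
insert 62 → {47, 62}
insert 55 → {47, 55, 62}
insert 42 → {42, 47, 55, 62}
pop-min → 42; now {47, 55, 62}
pop-min → 47; now {55, 62}
pop-min → 55; now {62}
insert 51 → {51, 62}
pop-min → 51; now {62}
insert 39 → {39, 62}
insert 59 → {39, 59, 62}

42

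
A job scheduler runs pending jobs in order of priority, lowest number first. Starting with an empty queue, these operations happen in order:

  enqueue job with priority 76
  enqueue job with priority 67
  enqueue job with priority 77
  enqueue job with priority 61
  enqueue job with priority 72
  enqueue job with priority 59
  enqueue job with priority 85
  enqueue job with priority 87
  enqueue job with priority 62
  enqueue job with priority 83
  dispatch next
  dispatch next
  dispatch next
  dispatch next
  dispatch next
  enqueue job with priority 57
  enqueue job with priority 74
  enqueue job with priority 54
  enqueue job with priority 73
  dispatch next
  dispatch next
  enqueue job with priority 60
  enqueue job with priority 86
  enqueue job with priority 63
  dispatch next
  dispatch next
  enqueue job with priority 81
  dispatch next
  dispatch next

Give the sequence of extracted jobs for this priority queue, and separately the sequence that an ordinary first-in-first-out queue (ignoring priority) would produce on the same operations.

insert 76 → {76}
insert 67 → {67, 76}
insert 77 → {67, 76, 77}
insert 61 → {61, 67, 76, 77}
insert 72 → {61, 67, 72, 76, 77}
insert 59 → {59, 61, 67, 72, 76, 77}
insert 85 → {59, 61, 67, 72, 76, 77, 85}
insert 87 → {59, 61, 67, 72, 76, 77, 85, 87}
insert 62 → {59, 61, 62, 67, 72, 76, 77, 85, 87}
insert 83 → {59, 61, 62, 67, 72, 76, 77, 83, 85, 87}
dispatch next → 59; now {61, 62, 67, 72, 76, 77, 83, 85, 87}
dispatch next → 61; now {62, 67, 72, 76, 77, 83, 85, 87}
dispatch next → 62; now {67, 72, 76, 77, 83, 85, 87}
dispatch next → 67; now {72, 76, 77, 83, 85, 87}
dispatch next → 72; now {76, 77, 83, 85, 87}
insert 57 → {57, 76, 77, 83, 85, 87}
insert 74 → {57, 74, 76, 77, 83, 85, 87}
insert 54 → {54, 57, 74, 76, 77, 83, 85, 87}
insert 73 → {54, 57, 73, 74, 76, 77, 83, 85, 87}
dispatch next → 54; now {57, 73, 74, 76, 77, 83, 85, 87}
dispatch next → 57; now {73, 74, 76, 77, 83, 85, 87}
insert 60 → {60, 73, 74, 76, 77, 83, 85, 87}
insert 86 → {60, 73, 74, 76, 77, 83, 85, 86, 87}
insert 63 → {60, 63, 73, 74, 76, 77, 83, 85, 86, 87}
dispatch next → 60; now {63, 73, 74, 76, 77, 83, 85, 86, 87}
dispatch next → 63; now {73, 74, 76, 77, 83, 85, 86, 87}
insert 81 → {73, 74, 76, 77, 81, 83, 85, 86, 87}
dispatch next → 73; now {74, 76, 77, 81, 83, 85, 86, 87}
dispatch next → 74; now {76, 77, 81, 83, 85, 86, 87}

priority queue: 59, 61, 62, 67, 72, 54, 57, 60, 63, 73, 74; FIFO queue: [76, 67, 77, 61, 72, 59, 85, 87, 62, 83, 57]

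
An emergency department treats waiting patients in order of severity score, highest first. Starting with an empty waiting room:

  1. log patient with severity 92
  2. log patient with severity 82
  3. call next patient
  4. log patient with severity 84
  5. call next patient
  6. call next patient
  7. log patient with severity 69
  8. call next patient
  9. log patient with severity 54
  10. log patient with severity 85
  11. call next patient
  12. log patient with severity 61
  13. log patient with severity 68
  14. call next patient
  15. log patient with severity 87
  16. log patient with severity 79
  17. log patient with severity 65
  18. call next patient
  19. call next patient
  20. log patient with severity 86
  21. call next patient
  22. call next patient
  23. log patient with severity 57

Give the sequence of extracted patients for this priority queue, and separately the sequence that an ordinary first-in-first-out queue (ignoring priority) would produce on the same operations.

priority queue: 92, 84, 82, 69, 85, 68, 87, 79, 86, 65; FIFO queue: [92, 82, 84, 69, 54, 85, 61, 68, 87, 79]

insert 92 → {92}
insert 82 → {92, 82}
call next patient → 92; now {82}
insert 84 → {84, 82}
call next patient → 84; now {82}
call next patient → 82; now {}
insert 69 → {69}
call next patient → 69; now {}
insert 54 → {54}
insert 85 → {85, 54}
call next patient → 85; now {54}
insert 61 → {61, 54}
insert 68 → {68, 61, 54}
call next patient → 68; now {61, 54}
insert 87 → {87, 61, 54}
insert 79 → {87, 79, 61, 54}
insert 65 → {87, 79, 65, 61, 54}
call next patient → 87; now {79, 65, 61, 54}
call next patient → 79; now {65, 61, 54}
insert 86 → {86, 65, 61, 54}
call next patient → 86; now {65, 61, 54}
call next patient → 65; now {61, 54}
insert 57 → {61, 57, 54}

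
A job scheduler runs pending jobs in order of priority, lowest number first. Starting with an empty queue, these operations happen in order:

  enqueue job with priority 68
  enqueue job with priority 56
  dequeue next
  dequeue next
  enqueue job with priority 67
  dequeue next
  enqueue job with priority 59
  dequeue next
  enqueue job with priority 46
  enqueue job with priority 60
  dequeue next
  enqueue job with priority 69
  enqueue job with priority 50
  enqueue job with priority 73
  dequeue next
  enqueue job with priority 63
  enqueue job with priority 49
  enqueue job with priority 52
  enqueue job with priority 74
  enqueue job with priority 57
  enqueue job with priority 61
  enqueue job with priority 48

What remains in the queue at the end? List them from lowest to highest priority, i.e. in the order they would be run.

insert 68 → {68}
insert 56 → {56, 68}
dequeue next → 56; now {68}
dequeue next → 68; now {}
insert 67 → {67}
dequeue next → 67; now {}
insert 59 → {59}
dequeue next → 59; now {}
insert 46 → {46}
insert 60 → {46, 60}
dequeue next → 46; now {60}
insert 69 → {60, 69}
insert 50 → {50, 60, 69}
insert 73 → {50, 60, 69, 73}
dequeue next → 50; now {60, 69, 73}
insert 63 → {60, 63, 69, 73}
insert 49 → {49, 60, 63, 69, 73}
insert 52 → {49, 52, 60, 63, 69, 73}
insert 74 → {49, 52, 60, 63, 69, 73, 74}
insert 57 → {49, 52, 57, 60, 63, 69, 73, 74}
insert 61 → {49, 52, 57, 60, 61, 63, 69, 73, 74}
insert 48 → {48, 49, 52, 57, 60, 61, 63, 69, 73, 74}

48 → 49 → 52 → 57 → 60 → 61 → 63 → 69 → 73 → 74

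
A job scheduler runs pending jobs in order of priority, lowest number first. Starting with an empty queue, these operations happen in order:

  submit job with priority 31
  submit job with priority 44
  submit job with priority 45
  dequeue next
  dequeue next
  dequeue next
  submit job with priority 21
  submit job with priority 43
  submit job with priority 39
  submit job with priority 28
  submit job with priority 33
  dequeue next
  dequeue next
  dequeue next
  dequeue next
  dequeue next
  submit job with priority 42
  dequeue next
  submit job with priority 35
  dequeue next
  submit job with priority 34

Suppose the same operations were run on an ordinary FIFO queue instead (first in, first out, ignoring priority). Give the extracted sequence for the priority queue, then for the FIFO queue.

insert 31 → {31}
insert 44 → {31, 44}
insert 45 → {31, 44, 45}
dequeue next → 31; now {44, 45}
dequeue next → 44; now {45}
dequeue next → 45; now {}
insert 21 → {21}
insert 43 → {21, 43}
insert 39 → {21, 39, 43}
insert 28 → {21, 28, 39, 43}
insert 33 → {21, 28, 33, 39, 43}
dequeue next → 21; now {28, 33, 39, 43}
dequeue next → 28; now {33, 39, 43}
dequeue next → 33; now {39, 43}
dequeue next → 39; now {43}
dequeue next → 43; now {}
insert 42 → {42}
dequeue next → 42; now {}
insert 35 → {35}
dequeue next → 35; now {}
insert 34 → {34}

priority queue: 31 → 44 → 45 → 21 → 28 → 33 → 39 → 43 → 42 → 35; FIFO queue: 31, 44, 45, 21, 43, 39, 28, 33, 42, 35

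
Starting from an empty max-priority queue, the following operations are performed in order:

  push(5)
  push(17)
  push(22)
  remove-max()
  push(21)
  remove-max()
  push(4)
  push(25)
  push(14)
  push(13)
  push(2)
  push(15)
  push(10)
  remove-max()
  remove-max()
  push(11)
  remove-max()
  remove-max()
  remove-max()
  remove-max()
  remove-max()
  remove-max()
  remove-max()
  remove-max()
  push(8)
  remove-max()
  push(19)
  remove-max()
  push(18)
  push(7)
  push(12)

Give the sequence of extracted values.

22, 21, 25, 17, 15, 14, 13, 11, 10, 5, 4, 2, 8, 19

insert 5 → {5}
insert 17 → {17, 5}
insert 22 → {22, 17, 5}
remove-max → 22; now {17, 5}
insert 21 → {21, 17, 5}
remove-max → 21; now {17, 5}
insert 4 → {17, 5, 4}
insert 25 → {25, 17, 5, 4}
insert 14 → {25, 17, 14, 5, 4}
insert 13 → {25, 17, 14, 13, 5, 4}
insert 2 → {25, 17, 14, 13, 5, 4, 2}
insert 15 → {25, 17, 15, 14, 13, 5, 4, 2}
insert 10 → {25, 17, 15, 14, 13, 10, 5, 4, 2}
remove-max → 25; now {17, 15, 14, 13, 10, 5, 4, 2}
remove-max → 17; now {15, 14, 13, 10, 5, 4, 2}
insert 11 → {15, 14, 13, 11, 10, 5, 4, 2}
remove-max → 15; now {14, 13, 11, 10, 5, 4, 2}
remove-max → 14; now {13, 11, 10, 5, 4, 2}
remove-max → 13; now {11, 10, 5, 4, 2}
remove-max → 11; now {10, 5, 4, 2}
remove-max → 10; now {5, 4, 2}
remove-max → 5; now {4, 2}
remove-max → 4; now {2}
remove-max → 2; now {}
insert 8 → {8}
remove-max → 8; now {}
insert 19 → {19}
remove-max → 19; now {}
insert 18 → {18}
insert 7 → {18, 7}
insert 12 → {18, 12, 7}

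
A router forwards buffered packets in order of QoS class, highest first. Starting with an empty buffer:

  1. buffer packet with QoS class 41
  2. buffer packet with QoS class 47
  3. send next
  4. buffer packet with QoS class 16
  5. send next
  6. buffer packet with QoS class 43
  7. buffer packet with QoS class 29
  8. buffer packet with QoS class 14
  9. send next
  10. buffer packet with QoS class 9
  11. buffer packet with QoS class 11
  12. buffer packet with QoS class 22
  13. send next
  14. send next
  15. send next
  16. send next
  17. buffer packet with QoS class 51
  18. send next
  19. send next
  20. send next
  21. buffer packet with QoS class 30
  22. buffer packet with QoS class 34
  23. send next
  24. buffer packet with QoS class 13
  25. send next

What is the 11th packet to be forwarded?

insert 41 → {41}
insert 47 → {47, 41}
send next → 47; now {41}
insert 16 → {41, 16}
send next → 41; now {16}
insert 43 → {43, 16}
insert 29 → {43, 29, 16}
insert 14 → {43, 29, 16, 14}
send next → 43; now {29, 16, 14}
insert 9 → {29, 16, 14, 9}
insert 11 → {29, 16, 14, 11, 9}
insert 22 → {29, 22, 16, 14, 11, 9}
send next → 29; now {22, 16, 14, 11, 9}
send next → 22; now {16, 14, 11, 9}
send next → 16; now {14, 11, 9}
send next → 14; now {11, 9}
insert 51 → {51, 11, 9}
send next → 51; now {11, 9}
send next → 11; now {9}
send next → 9; now {}
insert 30 → {30}
insert 34 → {34, 30}
send next → 34; now {30}
insert 13 → {30, 13}
send next → 30; now {13}

34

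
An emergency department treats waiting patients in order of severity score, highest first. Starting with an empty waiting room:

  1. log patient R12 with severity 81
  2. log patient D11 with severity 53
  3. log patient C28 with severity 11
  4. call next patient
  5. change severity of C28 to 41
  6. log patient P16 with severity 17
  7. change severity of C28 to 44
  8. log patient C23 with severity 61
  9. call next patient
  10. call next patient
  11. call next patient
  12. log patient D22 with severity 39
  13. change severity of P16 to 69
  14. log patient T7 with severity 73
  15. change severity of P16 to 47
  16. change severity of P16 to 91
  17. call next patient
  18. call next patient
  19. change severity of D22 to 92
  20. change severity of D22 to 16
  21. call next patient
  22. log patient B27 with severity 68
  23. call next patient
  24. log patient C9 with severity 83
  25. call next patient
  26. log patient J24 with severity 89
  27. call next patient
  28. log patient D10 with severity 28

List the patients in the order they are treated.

add R12 (severity 81) → {R12:81}
add D11 (severity 53) → {R12:81, D11:53}
add C28 (severity 11) → {R12:81, D11:53, C28:11}
call next patient → R12; now {D11:53, C28:11}
update C28 to severity 41 → {D11:53, C28:41}
add P16 (severity 17) → {D11:53, C28:41, P16:17}
update C28 to severity 44 → {D11:53, C28:44, P16:17}
add C23 (severity 61) → {C23:61, D11:53, C28:44, P16:17}
call next patient → C23; now {D11:53, C28:44, P16:17}
call next patient → D11; now {C28:44, P16:17}
call next patient → C28; now {P16:17}
add D22 (severity 39) → {D22:39, P16:17}
update P16 to severity 69 → {P16:69, D22:39}
add T7 (severity 73) → {T7:73, P16:69, D22:39}
update P16 to severity 47 → {T7:73, P16:47, D22:39}
update P16 to severity 91 → {P16:91, T7:73, D22:39}
call next patient → P16; now {T7:73, D22:39}
call next patient → T7; now {D22:39}
update D22 to severity 92 → {D22:92}
update D22 to severity 16 → {D22:16}
call next patient → D22; now {}
add B27 (severity 68) → {B27:68}
call next patient → B27; now {}
add C9 (severity 83) → {C9:83}
call next patient → C9; now {}
add J24 (severity 89) → {J24:89}
call next patient → J24; now {}
add D10 (severity 28) → {D10:28}

R12, C23, D11, C28, P16, T7, D22, B27, C9, J24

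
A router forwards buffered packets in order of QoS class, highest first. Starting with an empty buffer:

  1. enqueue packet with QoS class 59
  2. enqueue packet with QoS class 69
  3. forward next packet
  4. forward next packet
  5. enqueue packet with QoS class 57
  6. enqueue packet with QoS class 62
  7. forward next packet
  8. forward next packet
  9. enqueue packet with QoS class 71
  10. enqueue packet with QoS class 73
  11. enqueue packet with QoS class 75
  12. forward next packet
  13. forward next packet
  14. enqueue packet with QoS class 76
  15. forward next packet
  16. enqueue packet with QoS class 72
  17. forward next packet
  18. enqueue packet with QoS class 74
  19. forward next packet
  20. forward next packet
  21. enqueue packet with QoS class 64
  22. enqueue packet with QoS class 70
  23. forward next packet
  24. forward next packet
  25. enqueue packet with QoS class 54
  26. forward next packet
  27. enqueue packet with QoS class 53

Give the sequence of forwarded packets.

insert 59 → {59}
insert 69 → {69, 59}
forward next packet → 69; now {59}
forward next packet → 59; now {}
insert 57 → {57}
insert 62 → {62, 57}
forward next packet → 62; now {57}
forward next packet → 57; now {}
insert 71 → {71}
insert 73 → {73, 71}
insert 75 → {75, 73, 71}
forward next packet → 75; now {73, 71}
forward next packet → 73; now {71}
insert 76 → {76, 71}
forward next packet → 76; now {71}
insert 72 → {72, 71}
forward next packet → 72; now {71}
insert 74 → {74, 71}
forward next packet → 74; now {71}
forward next packet → 71; now {}
insert 64 → {64}
insert 70 → {70, 64}
forward next packet → 70; now {64}
forward next packet → 64; now {}
insert 54 → {54}
forward next packet → 54; now {}
insert 53 → {53}

69, 59, 62, 57, 75, 73, 76, 72, 74, 71, 70, 64, 54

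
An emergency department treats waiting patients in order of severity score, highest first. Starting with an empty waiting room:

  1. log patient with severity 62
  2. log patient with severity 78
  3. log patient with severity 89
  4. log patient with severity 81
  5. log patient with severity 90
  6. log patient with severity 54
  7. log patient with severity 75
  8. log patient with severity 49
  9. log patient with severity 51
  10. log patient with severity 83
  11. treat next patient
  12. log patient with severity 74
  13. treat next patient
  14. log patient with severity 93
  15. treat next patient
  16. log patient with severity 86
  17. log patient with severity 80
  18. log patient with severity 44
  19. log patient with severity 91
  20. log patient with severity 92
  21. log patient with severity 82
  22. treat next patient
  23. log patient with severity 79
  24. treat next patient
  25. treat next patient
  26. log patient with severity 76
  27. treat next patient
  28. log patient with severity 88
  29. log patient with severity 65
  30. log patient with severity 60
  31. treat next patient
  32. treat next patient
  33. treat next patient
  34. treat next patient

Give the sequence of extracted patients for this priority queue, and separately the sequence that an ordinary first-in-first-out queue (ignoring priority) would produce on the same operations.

insert 62 → {62}
insert 78 → {78, 62}
insert 89 → {89, 78, 62}
insert 81 → {89, 81, 78, 62}
insert 90 → {90, 89, 81, 78, 62}
insert 54 → {90, 89, 81, 78, 62, 54}
insert 75 → {90, 89, 81, 78, 75, 62, 54}
insert 49 → {90, 89, 81, 78, 75, 62, 54, 49}
insert 51 → {90, 89, 81, 78, 75, 62, 54, 51, 49}
insert 83 → {90, 89, 83, 81, 78, 75, 62, 54, 51, 49}
treat next patient → 90; now {89, 83, 81, 78, 75, 62, 54, 51, 49}
insert 74 → {89, 83, 81, 78, 75, 74, 62, 54, 51, 49}
treat next patient → 89; now {83, 81, 78, 75, 74, 62, 54, 51, 49}
insert 93 → {93, 83, 81, 78, 75, 74, 62, 54, 51, 49}
treat next patient → 93; now {83, 81, 78, 75, 74, 62, 54, 51, 49}
insert 86 → {86, 83, 81, 78, 75, 74, 62, 54, 51, 49}
insert 80 → {86, 83, 81, 80, 78, 75, 74, 62, 54, 51, 49}
insert 44 → {86, 83, 81, 80, 78, 75, 74, 62, 54, 51, 49, 44}
insert 91 → {91, 86, 83, 81, 80, 78, 75, 74, 62, 54, 51, 49, 44}
insert 92 → {92, 91, 86, 83, 81, 80, 78, 75, 74, 62, 54, 51, 49, 44}
insert 82 → {92, 91, 86, 83, 82, 81, 80, 78, 75, 74, 62, 54, 51, 49, 44}
treat next patient → 92; now {91, 86, 83, 82, 81, 80, 78, 75, 74, 62, 54, 51, 49, 44}
insert 79 → {91, 86, 83, 82, 81, 80, 79, 78, 75, 74, 62, 54, 51, 49, 44}
treat next patient → 91; now {86, 83, 82, 81, 80, 79, 78, 75, 74, 62, 54, 51, 49, 44}
treat next patient → 86; now {83, 82, 81, 80, 79, 78, 75, 74, 62, 54, 51, 49, 44}
insert 76 → {83, 82, 81, 80, 79, 78, 76, 75, 74, 62, 54, 51, 49, 44}
treat next patient → 83; now {82, 81, 80, 79, 78, 76, 75, 74, 62, 54, 51, 49, 44}
insert 88 → {88, 82, 81, 80, 79, 78, 76, 75, 74, 62, 54, 51, 49, 44}
insert 65 → {88, 82, 81, 80, 79, 78, 76, 75, 74, 65, 62, 54, 51, 49, 44}
insert 60 → {88, 82, 81, 80, 79, 78, 76, 75, 74, 65, 62, 60, 54, 51, 49, 44}
treat next patient → 88; now {82, 81, 80, 79, 78, 76, 75, 74, 65, 62, 60, 54, 51, 49, 44}
treat next patient → 82; now {81, 80, 79, 78, 76, 75, 74, 65, 62, 60, 54, 51, 49, 44}
treat next patient → 81; now {80, 79, 78, 76, 75, 74, 65, 62, 60, 54, 51, 49, 44}
treat next patient → 80; now {79, 78, 76, 75, 74, 65, 62, 60, 54, 51, 49, 44}

priority queue: 90 → 89 → 93 → 92 → 91 → 86 → 83 → 88 → 82 → 81 → 80; FIFO queue: [62, 78, 89, 81, 90, 54, 75, 49, 51, 83, 74]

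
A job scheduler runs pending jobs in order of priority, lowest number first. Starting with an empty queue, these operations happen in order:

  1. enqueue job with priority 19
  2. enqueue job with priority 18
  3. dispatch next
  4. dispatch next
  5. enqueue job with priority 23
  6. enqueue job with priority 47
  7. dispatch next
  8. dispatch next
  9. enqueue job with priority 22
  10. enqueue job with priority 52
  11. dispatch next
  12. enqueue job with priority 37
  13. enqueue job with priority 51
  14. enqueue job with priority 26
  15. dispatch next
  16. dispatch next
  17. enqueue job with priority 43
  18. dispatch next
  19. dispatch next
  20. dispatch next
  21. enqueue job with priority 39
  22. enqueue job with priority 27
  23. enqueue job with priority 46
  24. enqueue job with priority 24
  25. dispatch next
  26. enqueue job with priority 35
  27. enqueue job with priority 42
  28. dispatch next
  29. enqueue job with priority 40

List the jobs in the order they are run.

insert 19 → {19}
insert 18 → {18, 19}
dispatch next → 18; now {19}
dispatch next → 19; now {}
insert 23 → {23}
insert 47 → {23, 47}
dispatch next → 23; now {47}
dispatch next → 47; now {}
insert 22 → {22}
insert 52 → {22, 52}
dispatch next → 22; now {52}
insert 37 → {37, 52}
insert 51 → {37, 51, 52}
insert 26 → {26, 37, 51, 52}
dispatch next → 26; now {37, 51, 52}
dispatch next → 37; now {51, 52}
insert 43 → {43, 51, 52}
dispatch next → 43; now {51, 52}
dispatch next → 51; now {52}
dispatch next → 52; now {}
insert 39 → {39}
insert 27 → {27, 39}
insert 46 → {27, 39, 46}
insert 24 → {24, 27, 39, 46}
dispatch next → 24; now {27, 39, 46}
insert 35 → {27, 35, 39, 46}
insert 42 → {27, 35, 39, 42, 46}
dispatch next → 27; now {35, 39, 42, 46}
insert 40 → {35, 39, 40, 42, 46}

18, 19, 23, 47, 22, 26, 37, 43, 51, 52, 24, 27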